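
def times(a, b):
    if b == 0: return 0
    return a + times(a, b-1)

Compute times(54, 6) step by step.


times(54, 6) = 54 + times(54, 5)
times(54, 5) = 54 + times(54, 4)
times(54, 4) = 54 + times(54, 3)
times(54, 3) = 54 + times(54, 2)
times(54, 2) = 54 + times(54, 1)
times(54, 1) = 54 + times(54, 0)
times(54, 0) = 0  (base case)
Total: 54 + 54 + 54 + 54 + 54 + 54 + 0 = 324

324


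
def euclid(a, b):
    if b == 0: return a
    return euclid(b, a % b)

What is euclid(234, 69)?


euclid(234, 69) = euclid(69, 27)
euclid(69, 27) = euclid(27, 15)
euclid(27, 15) = euclid(15, 12)
euclid(15, 12) = euclid(12, 3)
euclid(12, 3) = euclid(3, 0)
euclid(3, 0) = 3  (base case)

3


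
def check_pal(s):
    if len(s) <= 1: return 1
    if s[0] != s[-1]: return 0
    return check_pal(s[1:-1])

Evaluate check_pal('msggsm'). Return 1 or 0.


check_pal('msggsm'): s[0]='m' == s[-1]='m' -> check check_pal('sggs')
check_pal('sggs'): s[0]='s' == s[-1]='s' -> check check_pal('gg')
check_pal('gg'): s[0]='g' == s[-1]='g' -> check check_pal('')
check_pal(''): len <= 1 -> return 1  (base case)
Result: 1 (palindrome)

1


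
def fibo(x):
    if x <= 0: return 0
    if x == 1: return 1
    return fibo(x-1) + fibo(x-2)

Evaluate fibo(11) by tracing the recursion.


Computing fibo(11) bottom-up:
fibo(0) = 0
fibo(1) = 1
fibo(2) = fibo(1) + fibo(0) = 1 + 0 = 1
fibo(3) = fibo(2) + fibo(1) = 1 + 1 = 2
fibo(4) = fibo(3) + fibo(2) = 2 + 1 = 3
fibo(5) = fibo(4) + fibo(3) = 3 + 2 = 5
fibo(6) = fibo(5) + fibo(4) = 5 + 3 = 8
fibo(7) = fibo(6) + fibo(5) = 8 + 5 = 13
fibo(8) = fibo(7) + fibo(6) = 13 + 8 = 21
fibo(9) = fibo(8) + fibo(7) = 21 + 13 = 34
fibo(10) = fibo(9) + fibo(8) = 34 + 21 = 55
fibo(11) = fibo(10) + fibo(9) = 55 + 34 = 89

89


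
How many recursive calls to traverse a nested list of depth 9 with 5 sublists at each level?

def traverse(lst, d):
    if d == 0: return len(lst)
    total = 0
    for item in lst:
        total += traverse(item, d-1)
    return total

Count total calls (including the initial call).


At depth 0 (root): 1 call
At depth 1: each of 1 parents calls traverse on 5 children = 5 calls
At depth 2: each of 5 parents calls traverse on 5 children = 25 calls
At depth 3: each of 25 parents calls traverse on 5 children = 125 calls
At depth 4: each of 125 parents calls traverse on 5 children = 625 calls
At depth 5: each of 625 parents calls traverse on 5 children = 3125 calls
At depth 6: each of 3125 parents calls traverse on 5 children = 15625 calls
At depth 7: each of 15625 parents calls traverse on 5 children = 78125 calls
At depth 8: each of 78125 parents calls traverse on 5 children = 390625 calls
At depth 9: each of 390625 parents calls traverse on 5 children = 1953125 calls
Total: 1 + 5 + 25 + 125 + 625 + 3125 + 15625 + 78125 + 390625 + 1953125 = 2441406

2441406


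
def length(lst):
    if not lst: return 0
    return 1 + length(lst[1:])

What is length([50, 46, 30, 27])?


length([50, 46, 30, 27]) = 1 + length([46, 30, 27])
length([46, 30, 27]) = 1 + length([30, 27])
length([30, 27]) = 1 + length([27])
length([27]) = 1 + length([])
length([]) = 0  (base case)
Unwinding: 1 + 1 + 1 + 1 + 0 = 4

4


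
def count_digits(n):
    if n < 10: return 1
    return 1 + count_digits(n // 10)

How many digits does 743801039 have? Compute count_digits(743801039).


count_digits(743801039) = 1 + count_digits(74380103)
count_digits(74380103) = 1 + count_digits(7438010)
count_digits(7438010) = 1 + count_digits(743801)
count_digits(743801) = 1 + count_digits(74380)
count_digits(74380) = 1 + count_digits(7438)
count_digits(7438) = 1 + count_digits(743)
count_digits(743) = 1 + count_digits(74)
count_digits(74) = 1 + count_digits(7)
count_digits(7) = 1  (base case: 7 < 10)
Unwinding: 1 + 1 + 1 + 1 + 1 + 1 + 1 + 1 + 1 = 9

9


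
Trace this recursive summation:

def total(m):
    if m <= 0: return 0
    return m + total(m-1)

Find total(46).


total(46)
= 46 + 45 + 44 + 43 + 42 + 41 + 40 + 39 + 38 + 37 + 36 + 35 + 34 + 33 + 32 + 31 + 30 + 29 + 28 + 27 + 26 + 25 + 24 + 23 + 22 + 21 + 20 + 19 + 18 + 17 + 16 + 15 + 14 + 13 + 12 + 11 + 10 + 9 + 8 + 7 + 6 + 5 + 4 + 3 + 2 + 1 + total(0)
= 46 + 45 + 44 + 43 + 42 + 41 + 40 + 39 + 38 + 37 + 36 + 35 + 34 + 33 + 32 + 31 + 30 + 29 + 28 + 27 + 26 + 25 + 24 + 23 + 22 + 21 + 20 + 19 + 18 + 17 + 16 + 15 + 14 + 13 + 12 + 11 + 10 + 9 + 8 + 7 + 6 + 5 + 4 + 3 + 2 + 1 + 0
= 1081

1081


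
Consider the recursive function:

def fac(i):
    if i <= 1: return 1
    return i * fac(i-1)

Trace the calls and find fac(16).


fac(16)
= 16 * fac(15)
= 16 * 15 * fac(14)
= 16 * 15 * 14 * fac(13)
= 16 * 15 * 14 * 13 * fac(12)
= 16 * 15 * 14 * 13 * 12 * fac(11)
= 16 * 15 * 14 * 13 * 12 * 11 * fac(10)
= 16 * 15 * 14 * 13 * 12 * 11 * 10 * fac(9)
= 16 * 15 * 14 * 13 * 12 * 11 * 10 * 9 * fac(8)
= 16 * 15 * 14 * 13 * 12 * 11 * 10 * 9 * 8 * fac(7)
= 16 * 15 * 14 * 13 * 12 * 11 * 10 * 9 * 8 * 7 * fac(6)
= 16 * 15 * 14 * 13 * 12 * 11 * 10 * 9 * 8 * 7 * 6 * fac(5)
= 16 * 15 * 14 * 13 * 12 * 11 * 10 * 9 * 8 * 7 * 6 * 5 * fac(4)
= 16 * 15 * 14 * 13 * 12 * 11 * 10 * 9 * 8 * 7 * 6 * 5 * 4 * fac(3)
= 16 * 15 * 14 * 13 * 12 * 11 * 10 * 9 * 8 * 7 * 6 * 5 * 4 * 3 * fac(2)
= 16 * 15 * 14 * 13 * 12 * 11 * 10 * 9 * 8 * 7 * 6 * 5 * 4 * 3 * 2 * fac(1)
= 16 * 15 * 14 * 13 * 12 * 11 * 10 * 9 * 8 * 7 * 6 * 5 * 4 * 3 * 2 * 1
= 20922789888000

20922789888000


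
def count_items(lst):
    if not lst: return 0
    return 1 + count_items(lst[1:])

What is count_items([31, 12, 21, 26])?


count_items([31, 12, 21, 26]) = 1 + count_items([12, 21, 26])
count_items([12, 21, 26]) = 1 + count_items([21, 26])
count_items([21, 26]) = 1 + count_items([26])
count_items([26]) = 1 + count_items([])
count_items([]) = 0  (base case)
Unwinding: 1 + 1 + 1 + 1 + 0 = 4

4


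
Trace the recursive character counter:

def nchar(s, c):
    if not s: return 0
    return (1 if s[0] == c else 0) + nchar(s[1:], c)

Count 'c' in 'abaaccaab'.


s[0]='a' != 'c' -> 0
s[0]='b' != 'c' -> 0
s[0]='a' != 'c' -> 0
s[0]='a' != 'c' -> 0
s[0]='c' == 'c' -> 1
s[0]='c' == 'c' -> 1
s[0]='a' != 'c' -> 0
s[0]='a' != 'c' -> 0
s[0]='b' != 'c' -> 0
Sum: 0 + 0 + 0 + 0 + 1 + 1 + 0 + 0 + 0 = 2

2


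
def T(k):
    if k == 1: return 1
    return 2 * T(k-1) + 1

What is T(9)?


T(9) = 2 * T(8) + 1
T(8) = 2 * T(7) + 1
T(7) = 2 * T(6) + 1
T(6) = 2 * T(5) + 1
T(5) = 2 * T(4) + 1
T(4) = 2 * T(3) + 1
T(3) = 2 * T(2) + 1
T(2) = 2 * T(1) + 1
T(1) = 1  (base case)
T(2) = 2 * 1 + 1 = 3
T(3) = 2 * 3 + 1 = 7
T(4) = 2 * 7 + 1 = 15
T(5) = 2 * 15 + 1 = 31
T(6) = 2 * 31 + 1 = 63
T(7) = 2 * 63 + 1 = 127
T(8) = 2 * 127 + 1 = 255
T(9) = 2 * 255 + 1 = 511

511


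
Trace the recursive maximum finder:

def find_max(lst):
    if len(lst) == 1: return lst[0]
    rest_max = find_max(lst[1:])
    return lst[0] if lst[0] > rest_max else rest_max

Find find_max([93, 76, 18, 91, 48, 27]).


find_max([93, 76, 18, 91, 48, 27]): compare 93 with find_max([76, 18, 91, 48, 27])
find_max([76, 18, 91, 48, 27]): compare 76 with find_max([18, 91, 48, 27])
find_max([18, 91, 48, 27]): compare 18 with find_max([91, 48, 27])
find_max([91, 48, 27]): compare 91 with find_max([48, 27])
find_max([48, 27]): compare 48 with find_max([27])
find_max([27]) = 27  (base case)
Compare 48 with 27 -> 48
Compare 91 with 48 -> 91
Compare 18 with 91 -> 91
Compare 76 with 91 -> 91
Compare 93 with 91 -> 93

93


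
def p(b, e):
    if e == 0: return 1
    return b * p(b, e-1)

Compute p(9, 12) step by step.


p(9, 12)
= 9 * p(9, 11)
= 9 * 9 * p(9, 10)
= 9 * 9 * 9 * p(9, 9)
= 9 * 9 * 9 * 9 * p(9, 8)
= 9 * 9 * 9 * 9 * 9 * p(9, 7)
= 9 * 9 * 9 * 9 * 9 * 9 * p(9, 6)
= 9 * 9 * 9 * 9 * 9 * 9 * 9 * p(9, 5)
= 9 * 9 * 9 * 9 * 9 * 9 * 9 * 9 * p(9, 4)
= 9 * 9 * 9 * 9 * 9 * 9 * 9 * 9 * 9 * p(9, 3)
= 9 * 9 * 9 * 9 * 9 * 9 * 9 * 9 * 9 * 9 * p(9, 2)
= 9 * 9 * 9 * 9 * 9 * 9 * 9 * 9 * 9 * 9 * 9 * p(9, 1)
= 9 * 9 * 9 * 9 * 9 * 9 * 9 * 9 * 9 * 9 * 9 * 9 * p(9, 0)
= 9 * 9 * 9 * 9 * 9 * 9 * 9 * 9 * 9 * 9 * 9 * 9 * 1
= 282429536481

282429536481


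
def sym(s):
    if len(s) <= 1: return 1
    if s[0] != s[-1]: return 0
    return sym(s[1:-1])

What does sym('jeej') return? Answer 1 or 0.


sym('jeej'): s[0]='j' == s[-1]='j' -> check sym('ee')
sym('ee'): s[0]='e' == s[-1]='e' -> check sym('')
sym(''): len <= 1 -> return 1  (base case)
Result: 1 (palindrome)

1


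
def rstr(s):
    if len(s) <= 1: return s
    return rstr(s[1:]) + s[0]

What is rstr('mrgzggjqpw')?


rstr('mrgzggjqpw') = rstr('rgzggjqpw') + 'm'
rstr('rgzggjqpw') = rstr('gzggjqpw') + 'r'
rstr('gzggjqpw') = rstr('zggjqpw') + 'g'
rstr('zggjqpw') = rstr('ggjqpw') + 'z'
rstr('ggjqpw') = rstr('gjqpw') + 'g'
rstr('gjqpw') = rstr('jqpw') + 'g'
rstr('jqpw') = rstr('qpw') + 'j'
rstr('qpw') = rstr('pw') + 'q'
rstr('pw') = rstr('w') + 'p'
rstr('w') = 'w'  (base case)
Concatenating: 'w' + 'p' + 'q' + 'j' + 'g' + 'g' + 'z' + 'g' + 'r' + 'm' = 'wpqjggzgrm'

wpqjggzgrm


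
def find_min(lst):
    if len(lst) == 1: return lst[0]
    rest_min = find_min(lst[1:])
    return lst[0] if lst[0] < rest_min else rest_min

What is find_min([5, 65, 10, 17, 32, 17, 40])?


find_min([5, 65, 10, 17, 32, 17, 40]): compare 5 with find_min([65, 10, 17, 32, 17, 40])
find_min([65, 10, 17, 32, 17, 40]): compare 65 with find_min([10, 17, 32, 17, 40])
find_min([10, 17, 32, 17, 40]): compare 10 with find_min([17, 32, 17, 40])
find_min([17, 32, 17, 40]): compare 17 with find_min([32, 17, 40])
find_min([32, 17, 40]): compare 32 with find_min([17, 40])
find_min([17, 40]): compare 17 with find_min([40])
find_min([40]) = 40  (base case)
Compare 17 with 40 -> 17
Compare 32 with 17 -> 17
Compare 17 with 17 -> 17
Compare 10 with 17 -> 10
Compare 65 with 10 -> 10
Compare 5 with 10 -> 5

5


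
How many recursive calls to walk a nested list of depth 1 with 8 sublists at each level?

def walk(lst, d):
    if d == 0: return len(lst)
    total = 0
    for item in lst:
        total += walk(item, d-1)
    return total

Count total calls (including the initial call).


At depth 0 (root): 1 call
At depth 1: each of 1 parents calls walk on 8 children = 8 calls
Total: 1 + 8 = 9

9


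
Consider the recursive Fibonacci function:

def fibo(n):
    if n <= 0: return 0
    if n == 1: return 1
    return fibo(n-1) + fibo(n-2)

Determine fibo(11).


Computing fibo(11) bottom-up:
fibo(0) = 0
fibo(1) = 1
fibo(2) = fibo(1) + fibo(0) = 1 + 0 = 1
fibo(3) = fibo(2) + fibo(1) = 1 + 1 = 2
fibo(4) = fibo(3) + fibo(2) = 2 + 1 = 3
fibo(5) = fibo(4) + fibo(3) = 3 + 2 = 5
fibo(6) = fibo(5) + fibo(4) = 5 + 3 = 8
fibo(7) = fibo(6) + fibo(5) = 8 + 5 = 13
fibo(8) = fibo(7) + fibo(6) = 13 + 8 = 21
fibo(9) = fibo(8) + fibo(7) = 21 + 13 = 34
fibo(10) = fibo(9) + fibo(8) = 34 + 21 = 55
fibo(11) = fibo(10) + fibo(9) = 55 + 34 = 89

89


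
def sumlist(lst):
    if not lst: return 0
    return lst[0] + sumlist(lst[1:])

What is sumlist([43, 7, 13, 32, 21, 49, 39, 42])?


sumlist([43, 7, 13, 32, 21, 49, 39, 42]) = 43 + sumlist([7, 13, 32, 21, 49, 39, 42])
sumlist([7, 13, 32, 21, 49, 39, 42]) = 7 + sumlist([13, 32, 21, 49, 39, 42])
sumlist([13, 32, 21, 49, 39, 42]) = 13 + sumlist([32, 21, 49, 39, 42])
sumlist([32, 21, 49, 39, 42]) = 32 + sumlist([21, 49, 39, 42])
sumlist([21, 49, 39, 42]) = 21 + sumlist([49, 39, 42])
sumlist([49, 39, 42]) = 49 + sumlist([39, 42])
sumlist([39, 42]) = 39 + sumlist([42])
sumlist([42]) = 42 + sumlist([])
sumlist([]) = 0  (base case)
Total: 43 + 7 + 13 + 32 + 21 + 49 + 39 + 42 + 0 = 246

246


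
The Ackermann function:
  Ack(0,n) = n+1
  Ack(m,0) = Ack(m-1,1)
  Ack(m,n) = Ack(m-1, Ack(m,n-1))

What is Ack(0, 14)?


Ack(0, 14) = 15
Result: Ack(0, 14) = 15

15


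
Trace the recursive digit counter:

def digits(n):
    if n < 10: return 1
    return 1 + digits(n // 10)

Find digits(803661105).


digits(803661105) = 1 + digits(80366110)
digits(80366110) = 1 + digits(8036611)
digits(8036611) = 1 + digits(803661)
digits(803661) = 1 + digits(80366)
digits(80366) = 1 + digits(8036)
digits(8036) = 1 + digits(803)
digits(803) = 1 + digits(80)
digits(80) = 1 + digits(8)
digits(8) = 1  (base case: 8 < 10)
Unwinding: 1 + 1 + 1 + 1 + 1 + 1 + 1 + 1 + 1 = 9

9


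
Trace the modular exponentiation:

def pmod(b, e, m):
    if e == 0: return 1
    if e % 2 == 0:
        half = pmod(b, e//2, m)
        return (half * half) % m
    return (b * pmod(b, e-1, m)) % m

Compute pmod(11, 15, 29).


pmod(11, 15, 29): e is odd, compute pmod(11, 14, 29)
  pmod(11, 14, 29): e is even, compute pmod(11, 7, 29)
    pmod(11, 7, 29): e is odd, compute pmod(11, 6, 29)
      pmod(11, 6, 29): e is even, compute pmod(11, 3, 29)
        pmod(11, 3, 29): e is odd, compute pmod(11, 2, 29)
          pmod(11, 2, 29): e is even, compute pmod(11, 1, 29)
          pmod(11, 1, 29): e is odd, compute pmod(11, 0, 29)
          pmod(11, 0, 29) = 1
          (11 * 1) % 29 = 11
          half=11, (11*11) % 29 = 5
        (11 * 5) % 29 = 26
      half=26, (26*26) % 29 = 9
    (11 * 9) % 29 = 12
  half=12, (12*12) % 29 = 28
(11 * 28) % 29 = 18

18


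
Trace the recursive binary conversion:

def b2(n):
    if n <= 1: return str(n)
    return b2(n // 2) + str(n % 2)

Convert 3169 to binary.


b2(3169) = b2(1584) + '1'
b2(1584) = b2(792) + '0'
b2(792) = b2(396) + '0'
b2(396) = b2(198) + '0'
b2(198) = b2(99) + '0'
b2(99) = b2(49) + '1'
b2(49) = b2(24) + '1'
b2(24) = b2(12) + '0'
b2(12) = b2(6) + '0'
b2(6) = b2(3) + '0'
b2(3) = b2(1) + '1'
b2(1) = '1'  (base case)
Concatenating: '1' + '1' + '0' + '0' + '0' + '1' + '1' + '0' + '0' + '0' + '0' + '1' = '110001100001'

110001100001


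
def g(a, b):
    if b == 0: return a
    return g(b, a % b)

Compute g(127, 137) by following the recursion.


g(127, 137) = g(137, 127)
g(137, 127) = g(127, 10)
g(127, 10) = g(10, 7)
g(10, 7) = g(7, 3)
g(7, 3) = g(3, 1)
g(3, 1) = g(1, 0)
g(1, 0) = 1  (base case)

1


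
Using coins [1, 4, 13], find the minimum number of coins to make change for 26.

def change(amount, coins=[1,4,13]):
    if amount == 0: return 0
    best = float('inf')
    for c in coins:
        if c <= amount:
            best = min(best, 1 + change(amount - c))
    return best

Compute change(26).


Building up with DP:
change(0) = 0
change(1) = min(1+change(0)=1+0=1) = 1
change(2) = min(1+change(1)=1+1=2) = 2
change(3) = min(1+change(2)=1+2=3) = 3
change(4) = min(1+change(3)=1+3=4, 1+change(0)=1+0=1) = 1
change(5) = min(1+change(4)=1+1=2, 1+change(1)=1+1=2) = 2
change(6) = min(1+change(5)=1+2=3, 1+change(2)=1+2=3) = 3
change(7) = min(1+change(6)=1+3=4, 1+change(3)=1+3=4) = 4
change(8) = min(1+change(7)=1+4=5, 1+change(4)=1+1=2) = 2
change(9) = min(1+change(8)=1+2=3, 1+change(5)=1+2=3) = 3
change(10) = min(1+change(9)=1+3=4, 1+change(6)=1+3=4) = 4
change(11) = min(1+change(10)=1+4=5, 1+change(7)=1+4=5) = 5
change(12) = min(1+change(11)=1+5=6, 1+change(8)=1+2=3) = 3
change(13) = min(1+change(12)=1+3=4, 1+change(9)=1+3=4, 1+change(0)=1+0=1) = 1
change(14) = min(1+change(13)=1+1=2, 1+change(10)=1+4=5, 1+change(1)=1+1=2) = 2
change(15) = min(1+change(14)=1+2=3, 1+change(11)=1+5=6, 1+change(2)=1+2=3) = 3
change(16) = min(1+change(15)=1+3=4, 1+change(12)=1+3=4, 1+change(3)=1+3=4) = 4
change(17) = min(1+change(16)=1+4=5, 1+change(13)=1+1=2, 1+change(4)=1+1=2) = 2
change(18) = min(1+change(17)=1+2=3, 1+change(14)=1+2=3, 1+change(5)=1+2=3) = 3
change(19) = min(1+change(18)=1+3=4, 1+change(15)=1+3=4, 1+change(6)=1+3=4) = 4
change(20) = min(1+change(19)=1+4=5, 1+change(16)=1+4=5, 1+change(7)=1+4=5) = 5
change(21) = min(1+change(20)=1+5=6, 1+change(17)=1+2=3, 1+change(8)=1+2=3) = 3
change(22) = min(1+change(21)=1+3=4, 1+change(18)=1+3=4, 1+change(9)=1+3=4) = 4
change(23) = min(1+change(22)=1+4=5, 1+change(19)=1+4=5, 1+change(10)=1+4=5) = 5
change(24) = min(1+change(23)=1+5=6, 1+change(20)=1+5=6, 1+change(11)=1+5=6) = 6
change(25) = min(1+change(24)=1+6=7, 1+change(21)=1+3=4, 1+change(12)=1+3=4) = 4
change(26) = min(1+change(25)=1+4=5, 1+change(22)=1+4=5, 1+change(13)=1+1=2) = 2

2


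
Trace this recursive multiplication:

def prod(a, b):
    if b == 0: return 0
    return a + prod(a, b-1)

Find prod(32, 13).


prod(32, 13) = 32 + prod(32, 12)
prod(32, 12) = 32 + prod(32, 11)
prod(32, 11) = 32 + prod(32, 10)
prod(32, 10) = 32 + prod(32, 9)
prod(32, 9) = 32 + prod(32, 8)
prod(32, 8) = 32 + prod(32, 7)
prod(32, 7) = 32 + prod(32, 6)
prod(32, 6) = 32 + prod(32, 5)
prod(32, 5) = 32 + prod(32, 4)
prod(32, 4) = 32 + prod(32, 3)
prod(32, 3) = 32 + prod(32, 2)
prod(32, 2) = 32 + prod(32, 1)
prod(32, 1) = 32 + prod(32, 0)
prod(32, 0) = 0  (base case)
Total: 32 + 32 + 32 + 32 + 32 + 32 + 32 + 32 + 32 + 32 + 32 + 32 + 32 + 0 = 416

416


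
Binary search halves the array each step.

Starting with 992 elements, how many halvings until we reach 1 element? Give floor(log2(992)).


992 / 2 = 496
496 / 2 = 248
248 / 2 = 124
124 / 2 = 62
62 / 2 = 31
31 / 2 = 15
15 / 2 = 7
7 / 2 = 3
3 / 2 = 1
Reached 1 after 9 halvings

9


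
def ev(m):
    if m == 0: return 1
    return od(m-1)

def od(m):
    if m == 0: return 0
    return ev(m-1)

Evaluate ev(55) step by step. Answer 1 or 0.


ev(55) = od(54)
od(54) = ev(53)
ev(53) = od(52)
od(52) = ev(51)
ev(51) = od(50)
od(50) = ev(49)
ev(49) = od(48)
od(48) = ev(47)
ev(47) = od(46)
od(46) = ev(45)
ev(45) = od(44)
od(44) = ev(43)
ev(43) = od(42)
od(42) = ev(41)
ev(41) = od(40)
od(40) = ev(39)
ev(39) = od(38)
od(38) = ev(37)
ev(37) = od(36)
od(36) = ev(35)
ev(35) = od(34)
od(34) = ev(33)
ev(33) = od(32)
od(32) = ev(31)
ev(31) = od(30)
od(30) = ev(29)
ev(29) = od(28)
od(28) = ev(27)
ev(27) = od(26)
od(26) = ev(25)
ev(25) = od(24)
od(24) = ev(23)
ev(23) = od(22)
od(22) = ev(21)
ev(21) = od(20)
od(20) = ev(19)
ev(19) = od(18)
od(18) = ev(17)
ev(17) = od(16)
od(16) = ev(15)
ev(15) = od(14)
od(14) = ev(13)
ev(13) = od(12)
od(12) = ev(11)
ev(11) = od(10)
od(10) = ev(9)
ev(9) = od(8)
od(8) = ev(7)
ev(7) = od(6)
od(6) = ev(5)
ev(5) = od(4)
od(4) = ev(3)
ev(3) = od(2)
od(2) = ev(1)
ev(1) = od(0)
od(0) = 0  (base case)
Result: 0

0


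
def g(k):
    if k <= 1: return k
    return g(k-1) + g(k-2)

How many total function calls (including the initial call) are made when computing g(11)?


Let C(n) = total calls for g(n)
C(0) = 1, C(1) = 1
C(2) = 1 + C(1) + C(0) = 1 + 1 + 1 = 3
C(3) = 1 + C(2) + C(1) = 1 + 3 + 1 = 5
C(4) = 1 + C(3) + C(2) = 1 + 5 + 3 = 9
C(5) = 1 + C(4) + C(3) = 1 + 9 + 5 = 15
C(6) = 1 + C(5) + C(4) = 1 + 15 + 9 = 25
C(7) = 1 + C(6) + C(5) = 1 + 25 + 15 = 41
C(8) = 1 + C(7) + C(6) = 1 + 41 + 25 = 67
C(9) = 1 + C(8) + C(7) = 1 + 67 + 41 = 109
C(10) = 1 + C(9) + C(8) = 1 + 109 + 67 = 177
C(11) = 1 + C(10) + C(9) = 1 + 177 + 109 = 287

287


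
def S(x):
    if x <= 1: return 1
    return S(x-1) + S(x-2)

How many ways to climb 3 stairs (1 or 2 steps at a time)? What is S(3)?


Building up from base cases:
S(0) = 1
S(1) = 1
S(2) = S(1) + S(0) = 1 + 1 = 2
S(3) = S(2) + S(1) = 2 + 1 = 3

3


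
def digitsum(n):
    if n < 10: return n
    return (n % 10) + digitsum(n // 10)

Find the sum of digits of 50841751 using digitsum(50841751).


digitsum(50841751) = 1 + digitsum(5084175)
digitsum(5084175) = 5 + digitsum(508417)
digitsum(508417) = 7 + digitsum(50841)
digitsum(50841) = 1 + digitsum(5084)
digitsum(5084) = 4 + digitsum(508)
digitsum(508) = 8 + digitsum(50)
digitsum(50) = 0 + digitsum(5)
digitsum(5) = 5  (base case)
Total: 1 + 5 + 7 + 1 + 4 + 8 + 0 + 5 = 31

31


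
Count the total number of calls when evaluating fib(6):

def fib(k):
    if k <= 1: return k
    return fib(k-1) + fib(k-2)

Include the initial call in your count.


Let C(n) = total calls for fib(n)
C(0) = 1, C(1) = 1
C(2) = 1 + C(1) + C(0) = 1 + 1 + 1 = 3
C(3) = 1 + C(2) + C(1) = 1 + 3 + 1 = 5
C(4) = 1 + C(3) + C(2) = 1 + 5 + 3 = 9
C(5) = 1 + C(4) + C(3) = 1 + 9 + 5 = 15
C(6) = 1 + C(5) + C(4) = 1 + 15 + 9 = 25

25


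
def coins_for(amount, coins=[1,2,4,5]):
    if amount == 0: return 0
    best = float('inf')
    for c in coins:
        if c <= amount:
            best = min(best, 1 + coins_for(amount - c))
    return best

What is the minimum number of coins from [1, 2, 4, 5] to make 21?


Building up with DP:
coins_for(0) = 0
coins_for(1) = min(1+coins_for(0)=1+0=1) = 1
coins_for(2) = min(1+coins_for(1)=1+1=2, 1+coins_for(0)=1+0=1) = 1
coins_for(3) = min(1+coins_for(2)=1+1=2, 1+coins_for(1)=1+1=2) = 2
coins_for(4) = min(1+coins_for(3)=1+2=3, 1+coins_for(2)=1+1=2, 1+coins_for(0)=1+0=1) = 1
coins_for(5) = min(1+coins_for(4)=1+1=2, 1+coins_for(3)=1+2=3, 1+coins_for(1)=1+1=2, 1+coins_for(0)=1+0=1) = 1
coins_for(6) = min(1+coins_for(5)=1+1=2, 1+coins_for(4)=1+1=2, 1+coins_for(2)=1+1=2, 1+coins_for(1)=1+1=2) = 2
coins_for(7) = min(1+coins_for(6)=1+2=3, 1+coins_for(5)=1+1=2, 1+coins_for(3)=1+2=3, 1+coins_for(2)=1+1=2) = 2
coins_for(8) = min(1+coins_for(7)=1+2=3, 1+coins_for(6)=1+2=3, 1+coins_for(4)=1+1=2, 1+coins_for(3)=1+2=3) = 2
coins_for(9) = min(1+coins_for(8)=1+2=3, 1+coins_for(7)=1+2=3, 1+coins_for(5)=1+1=2, 1+coins_for(4)=1+1=2) = 2
coins_for(10) = min(1+coins_for(9)=1+2=3, 1+coins_for(8)=1+2=3, 1+coins_for(6)=1+2=3, 1+coins_for(5)=1+1=2) = 2
coins_for(11) = min(1+coins_for(10)=1+2=3, 1+coins_for(9)=1+2=3, 1+coins_for(7)=1+2=3, 1+coins_for(6)=1+2=3) = 3
coins_for(12) = min(1+coins_for(11)=1+3=4, 1+coins_for(10)=1+2=3, 1+coins_for(8)=1+2=3, 1+coins_for(7)=1+2=3) = 3
coins_for(13) = min(1+coins_for(12)=1+3=4, 1+coins_for(11)=1+3=4, 1+coins_for(9)=1+2=3, 1+coins_for(8)=1+2=3) = 3
coins_for(14) = min(1+coins_for(13)=1+3=4, 1+coins_for(12)=1+3=4, 1+coins_for(10)=1+2=3, 1+coins_for(9)=1+2=3) = 3
coins_for(15) = min(1+coins_for(14)=1+3=4, 1+coins_for(13)=1+3=4, 1+coins_for(11)=1+3=4, 1+coins_for(10)=1+2=3) = 3
coins_for(16) = min(1+coins_for(15)=1+3=4, 1+coins_for(14)=1+3=4, 1+coins_for(12)=1+3=4, 1+coins_for(11)=1+3=4) = 4
coins_for(17) = min(1+coins_for(16)=1+4=5, 1+coins_for(15)=1+3=4, 1+coins_for(13)=1+3=4, 1+coins_for(12)=1+3=4) = 4
coins_for(18) = min(1+coins_for(17)=1+4=5, 1+coins_for(16)=1+4=5, 1+coins_for(14)=1+3=4, 1+coins_for(13)=1+3=4) = 4
coins_for(19) = min(1+coins_for(18)=1+4=5, 1+coins_for(17)=1+4=5, 1+coins_for(15)=1+3=4, 1+coins_for(14)=1+3=4) = 4
coins_for(20) = min(1+coins_for(19)=1+4=5, 1+coins_for(18)=1+4=5, 1+coins_for(16)=1+4=5, 1+coins_for(15)=1+3=4) = 4
coins_for(21) = min(1+coins_for(20)=1+4=5, 1+coins_for(19)=1+4=5, 1+coins_for(17)=1+4=5, 1+coins_for(16)=1+4=5) = 5

5


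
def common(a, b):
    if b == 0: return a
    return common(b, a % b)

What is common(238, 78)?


common(238, 78) = common(78, 4)
common(78, 4) = common(4, 2)
common(4, 2) = common(2, 0)
common(2, 0) = 2  (base case)

2


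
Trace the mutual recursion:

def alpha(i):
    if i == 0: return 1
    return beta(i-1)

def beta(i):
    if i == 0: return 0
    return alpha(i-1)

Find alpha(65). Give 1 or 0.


alpha(65) = beta(64)
beta(64) = alpha(63)
alpha(63) = beta(62)
beta(62) = alpha(61)
alpha(61) = beta(60)
beta(60) = alpha(59)
alpha(59) = beta(58)
beta(58) = alpha(57)
alpha(57) = beta(56)
beta(56) = alpha(55)
alpha(55) = beta(54)
beta(54) = alpha(53)
alpha(53) = beta(52)
beta(52) = alpha(51)
alpha(51) = beta(50)
beta(50) = alpha(49)
alpha(49) = beta(48)
beta(48) = alpha(47)
alpha(47) = beta(46)
beta(46) = alpha(45)
alpha(45) = beta(44)
beta(44) = alpha(43)
alpha(43) = beta(42)
beta(42) = alpha(41)
alpha(41) = beta(40)
beta(40) = alpha(39)
alpha(39) = beta(38)
beta(38) = alpha(37)
alpha(37) = beta(36)
beta(36) = alpha(35)
alpha(35) = beta(34)
beta(34) = alpha(33)
alpha(33) = beta(32)
beta(32) = alpha(31)
alpha(31) = beta(30)
beta(30) = alpha(29)
alpha(29) = beta(28)
beta(28) = alpha(27)
alpha(27) = beta(26)
beta(26) = alpha(25)
alpha(25) = beta(24)
beta(24) = alpha(23)
alpha(23) = beta(22)
beta(22) = alpha(21)
alpha(21) = beta(20)
beta(20) = alpha(19)
alpha(19) = beta(18)
beta(18) = alpha(17)
alpha(17) = beta(16)
beta(16) = alpha(15)
alpha(15) = beta(14)
beta(14) = alpha(13)
alpha(13) = beta(12)
beta(12) = alpha(11)
alpha(11) = beta(10)
beta(10) = alpha(9)
alpha(9) = beta(8)
beta(8) = alpha(7)
alpha(7) = beta(6)
beta(6) = alpha(5)
alpha(5) = beta(4)
beta(4) = alpha(3)
alpha(3) = beta(2)
beta(2) = alpha(1)
alpha(1) = beta(0)
beta(0) = 0  (base case)
Result: 0

0


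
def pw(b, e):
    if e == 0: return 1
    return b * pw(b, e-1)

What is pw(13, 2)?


pw(13, 2)
= 13 * pw(13, 1)
= 13 * 13 * pw(13, 0)
= 13 * 13 * 1
= 169

169


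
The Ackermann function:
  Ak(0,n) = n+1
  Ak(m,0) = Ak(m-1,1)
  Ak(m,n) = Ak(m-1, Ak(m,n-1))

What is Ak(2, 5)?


Ak(2, 5) = Ak(1, Ak(2, 4))
  Ak(2, 4) = Ak(1, Ak(2, 3))
    Ak(2, 3) = Ak(1, Ak(2, 2))
      Ak(2, 2) = Ak(1, Ak(2, 1))
        Ak(2, 1) = Ak(1, Ak(2, 0))
          Ak(2, 0) = Ak(1, 1)
          Ak(1, 1) = Ak(0, Ak(1, 0))
          Ak(1, 0) = Ak(0, 1)
          Ak(0, 1) = 2
            = Ak(0, 2)
          Ak(0, 2) = 3
          = Ak(1, 3)
          Ak(1, 3) = Ak(0, Ak(1, 2))
          Ak(1, 2) = Ak(0, Ak(1, 1))
          Ak(1, 1) = Ak(0, Ak(1, 0))
          Ak(1, 0) = Ak(0, 1)
          Ak(0, 1) = 2
            = Ak(0, 2)
          Ak(0, 2) = 3
            = Ak(0, 3)
          Ak(0, 3) = 4
            = Ak(0, 4)
          Ak(0, 4) = 5
        = Ak(1, 5)
        Ak(1, 5) = Ak(0, Ak(1, 4))
... (trace truncated)
Result: Ak(2, 5) = 13

13


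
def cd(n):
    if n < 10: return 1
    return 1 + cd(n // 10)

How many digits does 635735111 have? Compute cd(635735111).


cd(635735111) = 1 + cd(63573511)
cd(63573511) = 1 + cd(6357351)
cd(6357351) = 1 + cd(635735)
cd(635735) = 1 + cd(63573)
cd(63573) = 1 + cd(6357)
cd(6357) = 1 + cd(635)
cd(635) = 1 + cd(63)
cd(63) = 1 + cd(6)
cd(6) = 1  (base case: 6 < 10)
Unwinding: 1 + 1 + 1 + 1 + 1 + 1 + 1 + 1 + 1 = 9

9


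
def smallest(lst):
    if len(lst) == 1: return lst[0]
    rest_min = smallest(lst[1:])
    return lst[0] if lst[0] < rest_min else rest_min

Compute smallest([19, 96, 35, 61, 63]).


smallest([19, 96, 35, 61, 63]): compare 19 with smallest([96, 35, 61, 63])
smallest([96, 35, 61, 63]): compare 96 with smallest([35, 61, 63])
smallest([35, 61, 63]): compare 35 with smallest([61, 63])
smallest([61, 63]): compare 61 with smallest([63])
smallest([63]) = 63  (base case)
Compare 61 with 63 -> 61
Compare 35 with 61 -> 35
Compare 96 with 35 -> 35
Compare 19 with 35 -> 19

19


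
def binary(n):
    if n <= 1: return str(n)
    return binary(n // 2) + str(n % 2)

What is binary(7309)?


binary(7309) = binary(3654) + '1'
binary(3654) = binary(1827) + '0'
binary(1827) = binary(913) + '1'
binary(913) = binary(456) + '1'
binary(456) = binary(228) + '0'
binary(228) = binary(114) + '0'
binary(114) = binary(57) + '0'
binary(57) = binary(28) + '1'
binary(28) = binary(14) + '0'
binary(14) = binary(7) + '0'
binary(7) = binary(3) + '1'
binary(3) = binary(1) + '1'
binary(1) = '1'  (base case)
Concatenating: '1' + '1' + '1' + '0' + '0' + '1' + '0' + '0' + '0' + '1' + '1' + '0' + '1' = '1110010001101'

1110010001101


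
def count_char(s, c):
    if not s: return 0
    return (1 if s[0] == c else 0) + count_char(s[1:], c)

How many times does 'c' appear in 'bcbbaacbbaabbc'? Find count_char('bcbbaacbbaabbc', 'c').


s[0]='b' != 'c' -> 0
s[0]='c' == 'c' -> 1
s[0]='b' != 'c' -> 0
s[0]='b' != 'c' -> 0
s[0]='a' != 'c' -> 0
s[0]='a' != 'c' -> 0
s[0]='c' == 'c' -> 1
s[0]='b' != 'c' -> 0
s[0]='b' != 'c' -> 0
s[0]='a' != 'c' -> 0
s[0]='a' != 'c' -> 0
s[0]='b' != 'c' -> 0
s[0]='b' != 'c' -> 0
s[0]='c' == 'c' -> 1
Sum: 0 + 1 + 0 + 0 + 0 + 0 + 1 + 0 + 0 + 0 + 0 + 0 + 0 + 1 = 3

3


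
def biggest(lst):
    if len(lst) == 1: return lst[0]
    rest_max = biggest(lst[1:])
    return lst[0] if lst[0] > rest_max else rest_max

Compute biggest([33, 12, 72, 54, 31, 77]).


biggest([33, 12, 72, 54, 31, 77]): compare 33 with biggest([12, 72, 54, 31, 77])
biggest([12, 72, 54, 31, 77]): compare 12 with biggest([72, 54, 31, 77])
biggest([72, 54, 31, 77]): compare 72 with biggest([54, 31, 77])
biggest([54, 31, 77]): compare 54 with biggest([31, 77])
biggest([31, 77]): compare 31 with biggest([77])
biggest([77]) = 77  (base case)
Compare 31 with 77 -> 77
Compare 54 with 77 -> 77
Compare 72 with 77 -> 77
Compare 12 with 77 -> 77
Compare 33 with 77 -> 77

77


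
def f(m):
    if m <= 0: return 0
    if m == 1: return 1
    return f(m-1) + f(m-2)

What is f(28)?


Computing f(28) bottom-up:
f(0) = 0
f(1) = 1
f(2) = f(1) + f(0) = 1 + 0 = 1
f(3) = f(2) + f(1) = 1 + 1 = 2
f(4) = f(3) + f(2) = 2 + 1 = 3
f(5) = f(4) + f(3) = 3 + 2 = 5
f(6) = f(5) + f(4) = 5 + 3 = 8
f(7) = f(6) + f(5) = 8 + 5 = 13
f(8) = f(7) + f(6) = 13 + 8 = 21
f(9) = f(8) + f(7) = 21 + 13 = 34
f(10) = f(9) + f(8) = 34 + 21 = 55
f(11) = f(10) + f(9) = 55 + 34 = 89
f(12) = f(11) + f(10) = 89 + 55 = 144
f(13) = f(12) + f(11) = 144 + 89 = 233
f(14) = f(13) + f(12) = 233 + 144 = 377
f(15) = f(14) + f(13) = 377 + 233 = 610
f(16) = f(15) + f(14) = 610 + 377 = 987
f(17) = f(16) + f(15) = 987 + 610 = 1597
f(18) = f(17) + f(16) = 1597 + 987 = 2584
f(19) = f(18) + f(17) = 2584 + 1597 = 4181
f(20) = f(19) + f(18) = 4181 + 2584 = 6765
f(21) = f(20) + f(19) = 6765 + 4181 = 10946
f(22) = f(21) + f(20) = 10946 + 6765 = 17711
f(23) = f(22) + f(21) = 17711 + 10946 = 28657
f(24) = f(23) + f(22) = 28657 + 17711 = 46368
f(25) = f(24) + f(23) = 46368 + 28657 = 75025
f(26) = f(25) + f(24) = 75025 + 46368 = 121393
f(27) = f(26) + f(25) = 121393 + 75025 = 196418
f(28) = f(27) + f(26) = 196418 + 121393 = 317811

317811


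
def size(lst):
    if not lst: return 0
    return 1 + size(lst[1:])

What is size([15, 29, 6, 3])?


size([15, 29, 6, 3]) = 1 + size([29, 6, 3])
size([29, 6, 3]) = 1 + size([6, 3])
size([6, 3]) = 1 + size([3])
size([3]) = 1 + size([])
size([]) = 0  (base case)
Unwinding: 1 + 1 + 1 + 1 + 0 = 4

4


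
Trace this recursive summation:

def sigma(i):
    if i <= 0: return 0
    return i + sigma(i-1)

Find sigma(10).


sigma(10)
= 10 + 9 + 8 + 7 + 6 + 5 + 4 + 3 + 2 + 1 + sigma(0)
= 10 + 9 + 8 + 7 + 6 + 5 + 4 + 3 + 2 + 1 + 0
= 55

55


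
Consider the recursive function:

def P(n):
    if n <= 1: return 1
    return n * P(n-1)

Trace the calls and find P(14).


P(14)
= 14 * P(13)
= 14 * 13 * P(12)
= 14 * 13 * 12 * P(11)
= 14 * 13 * 12 * 11 * P(10)
= 14 * 13 * 12 * 11 * 10 * P(9)
= 14 * 13 * 12 * 11 * 10 * 9 * P(8)
= 14 * 13 * 12 * 11 * 10 * 9 * 8 * P(7)
= 14 * 13 * 12 * 11 * 10 * 9 * 8 * 7 * P(6)
= 14 * 13 * 12 * 11 * 10 * 9 * 8 * 7 * 6 * P(5)
= 14 * 13 * 12 * 11 * 10 * 9 * 8 * 7 * 6 * 5 * P(4)
= 14 * 13 * 12 * 11 * 10 * 9 * 8 * 7 * 6 * 5 * 4 * P(3)
= 14 * 13 * 12 * 11 * 10 * 9 * 8 * 7 * 6 * 5 * 4 * 3 * P(2)
= 14 * 13 * 12 * 11 * 10 * 9 * 8 * 7 * 6 * 5 * 4 * 3 * 2 * P(1)
= 14 * 13 * 12 * 11 * 10 * 9 * 8 * 7 * 6 * 5 * 4 * 3 * 2 * 1
= 87178291200

87178291200


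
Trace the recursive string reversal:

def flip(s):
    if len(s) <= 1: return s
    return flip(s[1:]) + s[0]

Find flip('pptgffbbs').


flip('pptgffbbs') = flip('ptgffbbs') + 'p'
flip('ptgffbbs') = flip('tgffbbs') + 'p'
flip('tgffbbs') = flip('gffbbs') + 't'
flip('gffbbs') = flip('ffbbs') + 'g'
flip('ffbbs') = flip('fbbs') + 'f'
flip('fbbs') = flip('bbs') + 'f'
flip('bbs') = flip('bs') + 'b'
flip('bs') = flip('s') + 'b'
flip('s') = 's'  (base case)
Concatenating: 's' + 'b' + 'b' + 'f' + 'f' + 'g' + 't' + 'p' + 'p' = 'sbbffgtpp'

sbbffgtpp


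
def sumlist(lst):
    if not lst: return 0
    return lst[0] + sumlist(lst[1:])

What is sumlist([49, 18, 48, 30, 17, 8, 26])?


sumlist([49, 18, 48, 30, 17, 8, 26]) = 49 + sumlist([18, 48, 30, 17, 8, 26])
sumlist([18, 48, 30, 17, 8, 26]) = 18 + sumlist([48, 30, 17, 8, 26])
sumlist([48, 30, 17, 8, 26]) = 48 + sumlist([30, 17, 8, 26])
sumlist([30, 17, 8, 26]) = 30 + sumlist([17, 8, 26])
sumlist([17, 8, 26]) = 17 + sumlist([8, 26])
sumlist([8, 26]) = 8 + sumlist([26])
sumlist([26]) = 26 + sumlist([])
sumlist([]) = 0  (base case)
Total: 49 + 18 + 48 + 30 + 17 + 8 + 26 + 0 = 196

196


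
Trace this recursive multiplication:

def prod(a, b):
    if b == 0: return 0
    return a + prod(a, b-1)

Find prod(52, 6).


prod(52, 6) = 52 + prod(52, 5)
prod(52, 5) = 52 + prod(52, 4)
prod(52, 4) = 52 + prod(52, 3)
prod(52, 3) = 52 + prod(52, 2)
prod(52, 2) = 52 + prod(52, 1)
prod(52, 1) = 52 + prod(52, 0)
prod(52, 0) = 0  (base case)
Total: 52 + 52 + 52 + 52 + 52 + 52 + 0 = 312

312


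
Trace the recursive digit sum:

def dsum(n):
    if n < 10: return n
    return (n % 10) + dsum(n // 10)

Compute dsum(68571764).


dsum(68571764) = 4 + dsum(6857176)
dsum(6857176) = 6 + dsum(685717)
dsum(685717) = 7 + dsum(68571)
dsum(68571) = 1 + dsum(6857)
dsum(6857) = 7 + dsum(685)
dsum(685) = 5 + dsum(68)
dsum(68) = 8 + dsum(6)
dsum(6) = 6  (base case)
Total: 4 + 6 + 7 + 1 + 7 + 5 + 8 + 6 = 44

44


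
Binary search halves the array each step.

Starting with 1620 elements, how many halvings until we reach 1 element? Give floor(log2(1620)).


1620 / 2 = 810
810 / 2 = 405
405 / 2 = 202
202 / 2 = 101
101 / 2 = 50
50 / 2 = 25
25 / 2 = 12
12 / 2 = 6
6 / 2 = 3
3 / 2 = 1
Reached 1 after 10 halvings

10


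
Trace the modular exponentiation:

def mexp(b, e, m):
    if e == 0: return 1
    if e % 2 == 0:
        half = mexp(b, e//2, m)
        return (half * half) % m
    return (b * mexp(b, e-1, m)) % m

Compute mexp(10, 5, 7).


mexp(10, 5, 7): e is odd, compute mexp(10, 4, 7)
  mexp(10, 4, 7): e is even, compute mexp(10, 2, 7)
    mexp(10, 2, 7): e is even, compute mexp(10, 1, 7)
      mexp(10, 1, 7): e is odd, compute mexp(10, 0, 7)
        mexp(10, 0, 7) = 1
      (10 * 1) % 7 = 3
    half=3, (3*3) % 7 = 2
  half=2, (2*2) % 7 = 4
(10 * 4) % 7 = 5

5


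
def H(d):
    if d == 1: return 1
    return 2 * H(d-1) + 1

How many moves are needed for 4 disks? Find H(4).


H(4) = 2 * H(3) + 1
H(3) = 2 * H(2) + 1
H(2) = 2 * H(1) + 1
H(1) = 1  (base case)
H(2) = 2 * 1 + 1 = 3
H(3) = 2 * 3 + 1 = 7
H(4) = 2 * 7 + 1 = 15

15


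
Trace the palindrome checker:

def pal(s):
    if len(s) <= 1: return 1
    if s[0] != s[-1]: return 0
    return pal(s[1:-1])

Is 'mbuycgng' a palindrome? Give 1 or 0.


pal('mbuycgng'): s[0]='m' != s[-1]='g' -> return 0
Result: 0 (not a palindrome)

0


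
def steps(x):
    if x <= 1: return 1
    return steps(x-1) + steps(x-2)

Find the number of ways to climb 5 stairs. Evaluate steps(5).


Building up from base cases:
steps(0) = 1
steps(1) = 1
steps(2) = steps(1) + steps(0) = 1 + 1 = 2
steps(3) = steps(2) + steps(1) = 2 + 1 = 3
steps(4) = steps(3) + steps(2) = 3 + 2 = 5
steps(5) = steps(4) + steps(3) = 5 + 3 = 8

8


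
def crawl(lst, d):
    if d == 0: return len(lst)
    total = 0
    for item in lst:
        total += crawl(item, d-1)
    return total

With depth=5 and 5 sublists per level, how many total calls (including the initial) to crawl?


At depth 0 (root): 1 call
At depth 1: each of 1 parents calls crawl on 5 children = 5 calls
At depth 2: each of 5 parents calls crawl on 5 children = 25 calls
At depth 3: each of 25 parents calls crawl on 5 children = 125 calls
At depth 4: each of 125 parents calls crawl on 5 children = 625 calls
At depth 5: each of 625 parents calls crawl on 5 children = 3125 calls
Total: 1 + 5 + 25 + 125 + 625 + 3125 = 3906

3906


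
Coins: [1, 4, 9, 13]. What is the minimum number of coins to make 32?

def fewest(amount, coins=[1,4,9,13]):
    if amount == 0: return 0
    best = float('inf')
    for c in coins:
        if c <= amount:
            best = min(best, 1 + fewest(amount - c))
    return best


Building up with DP:
fewest(0) = 0
fewest(1) = min(1+fewest(0)=1+0=1) = 1
fewest(2) = min(1+fewest(1)=1+1=2) = 2
fewest(3) = min(1+fewest(2)=1+2=3) = 3
fewest(4) = min(1+fewest(3)=1+3=4, 1+fewest(0)=1+0=1) = 1
fewest(5) = min(1+fewest(4)=1+1=2, 1+fewest(1)=1+1=2) = 2
fewest(6) = min(1+fewest(5)=1+2=3, 1+fewest(2)=1+2=3) = 3
fewest(7) = min(1+fewest(6)=1+3=4, 1+fewest(3)=1+3=4) = 4
fewest(8) = min(1+fewest(7)=1+4=5, 1+fewest(4)=1+1=2) = 2
fewest(9) = min(1+fewest(8)=1+2=3, 1+fewest(5)=1+2=3, 1+fewest(0)=1+0=1) = 1
fewest(10) = min(1+fewest(9)=1+1=2, 1+fewest(6)=1+3=4, 1+fewest(1)=1+1=2) = 2
fewest(11) = min(1+fewest(10)=1+2=3, 1+fewest(7)=1+4=5, 1+fewest(2)=1+2=3) = 3
fewest(12) = min(1+fewest(11)=1+3=4, 1+fewest(8)=1+2=3, 1+fewest(3)=1+3=4) = 3
fewest(13) = min(1+fewest(12)=1+3=4, 1+fewest(9)=1+1=2, 1+fewest(4)=1+1=2, 1+fewest(0)=1+0=1) = 1
fewest(14) = min(1+fewest(13)=1+1=2, 1+fewest(10)=1+2=3, 1+fewest(5)=1+2=3, 1+fewest(1)=1+1=2) = 2
fewest(15) = min(1+fewest(14)=1+2=3, 1+fewest(11)=1+3=4, 1+fewest(6)=1+3=4, 1+fewest(2)=1+2=3) = 3
fewest(16) = min(1+fewest(15)=1+3=4, 1+fewest(12)=1+3=4, 1+fewest(7)=1+4=5, 1+fewest(3)=1+3=4) = 4
fewest(17) = min(1+fewest(16)=1+4=5, 1+fewest(13)=1+1=2, 1+fewest(8)=1+2=3, 1+fewest(4)=1+1=2) = 2
fewest(18) = min(1+fewest(17)=1+2=3, 1+fewest(14)=1+2=3, 1+fewest(9)=1+1=2, 1+fewest(5)=1+2=3) = 2
fewest(19) = min(1+fewest(18)=1+2=3, 1+fewest(15)=1+3=4, 1+fewest(10)=1+2=3, 1+fewest(6)=1+3=4) = 3
fewest(20) = min(1+fewest(19)=1+3=4, 1+fewest(16)=1+4=5, 1+fewest(11)=1+3=4, 1+fewest(7)=1+4=5) = 4
fewest(21) = min(1+fewest(20)=1+4=5, 1+fewest(17)=1+2=3, 1+fewest(12)=1+3=4, 1+fewest(8)=1+2=3) = 3
fewest(22) = min(1+fewest(21)=1+3=4, 1+fewest(18)=1+2=3, 1+fewest(13)=1+1=2, 1+fewest(9)=1+1=2) = 2
fewest(23) = min(1+fewest(22)=1+2=3, 1+fewest(19)=1+3=4, 1+fewest(14)=1+2=3, 1+fewest(10)=1+2=3) = 3
fewest(24) = min(1+fewest(23)=1+3=4, 1+fewest(20)=1+4=5, 1+fewest(15)=1+3=4, 1+fewest(11)=1+3=4) = 4
fewest(25) = min(1+fewest(24)=1+4=5, 1+fewest(21)=1+3=4, 1+fewest(16)=1+4=5, 1+fewest(12)=1+3=4) = 4
fewest(26) = min(1+fewest(25)=1+4=5, 1+fewest(22)=1+2=3, 1+fewest(17)=1+2=3, 1+fewest(13)=1+1=2) = 2
fewest(27) = min(1+fewest(26)=1+2=3, 1+fewest(23)=1+3=4, 1+fewest(18)=1+2=3, 1+fewest(14)=1+2=3) = 3
fewest(28) = min(1+fewest(27)=1+3=4, 1+fewest(24)=1+4=5, 1+fewest(19)=1+3=4, 1+fewest(15)=1+3=4) = 4
fewest(29) = min(1+fewest(28)=1+4=5, 1+fewest(25)=1+4=5, 1+fewest(20)=1+4=5, 1+fewest(16)=1+4=5) = 5
fewest(30) = min(1+fewest(29)=1+5=6, 1+fewest(26)=1+2=3, 1+fewest(21)=1+3=4, 1+fewest(17)=1+2=3) = 3
fewest(31) = min(1+fewest(30)=1+3=4, 1+fewest(27)=1+3=4, 1+fewest(22)=1+2=3, 1+fewest(18)=1+2=3) = 3
fewest(32) = min(1+fewest(31)=1+3=4, 1+fewest(28)=1+4=5, 1+fewest(23)=1+3=4, 1+fewest(19)=1+3=4) = 4

4


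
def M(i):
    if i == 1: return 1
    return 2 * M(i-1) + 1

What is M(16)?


M(16) = 2 * M(15) + 1
M(15) = 2 * M(14) + 1
M(14) = 2 * M(13) + 1
M(13) = 2 * M(12) + 1
M(12) = 2 * M(11) + 1
M(11) = 2 * M(10) + 1
M(10) = 2 * M(9) + 1
M(9) = 2 * M(8) + 1
M(8) = 2 * M(7) + 1
M(7) = 2 * M(6) + 1
M(6) = 2 * M(5) + 1
M(5) = 2 * M(4) + 1
M(4) = 2 * M(3) + 1
M(3) = 2 * M(2) + 1
M(2) = 2 * M(1) + 1
M(1) = 1  (base case)
M(2) = 2 * 1 + 1 = 3
M(3) = 2 * 3 + 1 = 7
M(4) = 2 * 7 + 1 = 15
M(5) = 2 * 15 + 1 = 31
M(6) = 2 * 31 + 1 = 63
M(7) = 2 * 63 + 1 = 127
M(8) = 2 * 127 + 1 = 255
M(9) = 2 * 255 + 1 = 511
M(10) = 2 * 511 + 1 = 1023
M(11) = 2 * 1023 + 1 = 2047
M(12) = 2 * 2047 + 1 = 4095
M(13) = 2 * 4095 + 1 = 8191
M(14) = 2 * 8191 + 1 = 16383
M(15) = 2 * 16383 + 1 = 32767
M(16) = 2 * 32767 + 1 = 65535

65535


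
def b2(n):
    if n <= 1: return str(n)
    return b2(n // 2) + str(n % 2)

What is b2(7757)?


b2(7757) = b2(3878) + '1'
b2(3878) = b2(1939) + '0'
b2(1939) = b2(969) + '1'
b2(969) = b2(484) + '1'
b2(484) = b2(242) + '0'
b2(242) = b2(121) + '0'
b2(121) = b2(60) + '1'
b2(60) = b2(30) + '0'
b2(30) = b2(15) + '0'
b2(15) = b2(7) + '1'
b2(7) = b2(3) + '1'
b2(3) = b2(1) + '1'
b2(1) = '1'  (base case)
Concatenating: '1' + '1' + '1' + '1' + '0' + '0' + '1' + '0' + '0' + '1' + '1' + '0' + '1' = '1111001001101'

1111001001101


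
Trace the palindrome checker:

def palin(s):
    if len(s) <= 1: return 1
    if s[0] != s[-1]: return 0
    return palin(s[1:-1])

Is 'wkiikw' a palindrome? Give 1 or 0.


palin('wkiikw'): s[0]='w' == s[-1]='w' -> check palin('kiik')
palin('kiik'): s[0]='k' == s[-1]='k' -> check palin('ii')
palin('ii'): s[0]='i' == s[-1]='i' -> check palin('')
palin(''): len <= 1 -> return 1  (base case)
Result: 1 (palindrome)

1


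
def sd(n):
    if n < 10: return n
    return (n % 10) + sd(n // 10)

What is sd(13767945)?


sd(13767945) = 5 + sd(1376794)
sd(1376794) = 4 + sd(137679)
sd(137679) = 9 + sd(13767)
sd(13767) = 7 + sd(1376)
sd(1376) = 6 + sd(137)
sd(137) = 7 + sd(13)
sd(13) = 3 + sd(1)
sd(1) = 1  (base case)
Total: 5 + 4 + 9 + 7 + 6 + 7 + 3 + 1 = 42

42


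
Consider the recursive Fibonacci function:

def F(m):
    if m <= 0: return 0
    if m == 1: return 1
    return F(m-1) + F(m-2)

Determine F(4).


Computing F(4) bottom-up:
F(0) = 0
F(1) = 1
F(2) = F(1) + F(0) = 1 + 0 = 1
F(3) = F(2) + F(1) = 1 + 1 = 2
F(4) = F(3) + F(2) = 2 + 1 = 3

3
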